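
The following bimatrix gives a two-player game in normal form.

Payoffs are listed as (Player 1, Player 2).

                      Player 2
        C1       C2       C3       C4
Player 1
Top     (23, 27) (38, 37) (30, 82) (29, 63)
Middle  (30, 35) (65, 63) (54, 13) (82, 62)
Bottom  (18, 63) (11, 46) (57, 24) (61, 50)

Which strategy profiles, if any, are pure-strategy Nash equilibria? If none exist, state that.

(Middle, C2)

Player 1 against C1: payoffs 23, 30, 18 → best response Middle.
Player 1 against C2: payoffs 38, 65, 11 → best response Middle.
Player 1 against C3: payoffs 30, 54, 57 → best response Bottom.
Player 1 against C4: payoffs 29, 82, 61 → best response Middle.
Player 2 against Top: payoffs 27, 37, 82, 63 → best response C3.
Player 2 against Middle: payoffs 35, 63, 13, 62 → best response C2.
Player 2 against Bottom: payoffs 63, 46, 24, 50 → best response C1.
Mutual best responses: (Middle, C2).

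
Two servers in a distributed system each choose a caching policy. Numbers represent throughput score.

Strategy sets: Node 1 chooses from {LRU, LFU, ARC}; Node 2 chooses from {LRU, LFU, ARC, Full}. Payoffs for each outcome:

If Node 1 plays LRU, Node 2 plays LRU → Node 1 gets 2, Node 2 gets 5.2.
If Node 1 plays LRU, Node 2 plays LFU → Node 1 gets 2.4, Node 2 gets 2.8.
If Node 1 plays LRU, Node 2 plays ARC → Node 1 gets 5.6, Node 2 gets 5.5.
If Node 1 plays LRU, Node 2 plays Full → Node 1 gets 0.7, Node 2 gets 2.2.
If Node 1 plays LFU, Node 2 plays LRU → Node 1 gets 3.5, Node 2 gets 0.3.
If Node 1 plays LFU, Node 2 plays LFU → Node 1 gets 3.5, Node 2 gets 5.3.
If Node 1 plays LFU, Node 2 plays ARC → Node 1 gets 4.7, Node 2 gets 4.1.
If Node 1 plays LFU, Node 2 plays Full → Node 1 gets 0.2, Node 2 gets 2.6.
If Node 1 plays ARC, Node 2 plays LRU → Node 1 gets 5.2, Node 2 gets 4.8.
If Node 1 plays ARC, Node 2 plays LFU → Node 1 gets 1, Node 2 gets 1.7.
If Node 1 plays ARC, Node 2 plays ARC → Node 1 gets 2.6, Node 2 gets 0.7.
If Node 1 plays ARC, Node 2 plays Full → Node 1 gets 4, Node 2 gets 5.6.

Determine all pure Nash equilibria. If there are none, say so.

(LRU, ARC) and (LFU, LFU) and (ARC, Full)

Check each profile: it is a Nash equilibrium iff no player can strictly gain by switching unilaterally.
(LRU, LRU): Node 1 can switch to LFU (2 → 3.5). Not NE.
(LRU, LFU): Node 1 can switch to LFU (2.4 → 3.5). Not NE.
(LRU, ARC): Node 1 gets 5.6, best alternative 4.7; Node 2 gets 5.5, best alternative 5.2. No profitable deviation — NE.
(LRU, Full): Node 1 can switch to ARC (0.7 → 4). Not NE.
(LFU, LRU): Node 1 can switch to ARC (3.5 → 5.2). Not NE.
(LFU, LFU): Node 1 gets 3.5, best alternative 2.4; Node 2 gets 5.3, best alternative 4.1. No profitable deviation — NE.
(LFU, ARC): Node 1 can switch to LRU (4.7 → 5.6). Not NE.
(LFU, Full): Node 1 can switch to LRU (0.2 → 0.7). Not NE.
(ARC, LRU): Node 2 can switch to Full (4.8 → 5.6). Not NE.
(ARC, LFU): Node 1 can switch to LRU (1 → 2.4). Not NE.
(ARC, ARC): Node 1 can switch to LRU (2.6 → 5.6). Not NE.
(ARC, Full): Node 1 gets 4, best alternative 0.7; Node 2 gets 5.6, best alternative 4.8. No profitable deviation — NE.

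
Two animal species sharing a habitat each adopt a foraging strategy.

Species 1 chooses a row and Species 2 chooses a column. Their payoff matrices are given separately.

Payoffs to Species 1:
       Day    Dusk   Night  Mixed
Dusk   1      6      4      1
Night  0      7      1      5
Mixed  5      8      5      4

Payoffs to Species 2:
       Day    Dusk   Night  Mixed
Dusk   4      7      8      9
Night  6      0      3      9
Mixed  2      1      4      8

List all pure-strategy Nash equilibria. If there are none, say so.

(Night, Mixed)

For each strategy profile, look for a profitable unilateral deviation.
(Dusk, Day): Species 1 can switch to Mixed (1 → 5). Not NE.
(Dusk, Dusk): Species 1 can switch to Night (6 → 7). Not NE.
(Dusk, Night): Species 1 can switch to Mixed (4 → 5). Not NE.
(Dusk, Mixed): Species 1 can switch to Night (1 → 5). Not NE.
(Night, Day): Species 1 can switch to Dusk (0 → 1). Not NE.
(Night, Dusk): Species 1 can switch to Mixed (7 → 8). Not NE.
(Night, Night): Species 1 can switch to Dusk (1 → 4). Not NE.
(Night, Mixed): Species 1 gets 5, best alternative 4; Species 2 gets 9, best alternative 6. No profitable deviation — NE.
(Mixed, Day): Species 2 can switch to Night (2 → 4). Not NE.
(Mixed, Dusk): Species 2 can switch to Day (1 → 2). Not NE.
(Mixed, Night): Species 2 can switch to Mixed (4 → 8). Not NE.
(Mixed, Mixed): Species 1 can switch to Night (4 → 5). Not NE.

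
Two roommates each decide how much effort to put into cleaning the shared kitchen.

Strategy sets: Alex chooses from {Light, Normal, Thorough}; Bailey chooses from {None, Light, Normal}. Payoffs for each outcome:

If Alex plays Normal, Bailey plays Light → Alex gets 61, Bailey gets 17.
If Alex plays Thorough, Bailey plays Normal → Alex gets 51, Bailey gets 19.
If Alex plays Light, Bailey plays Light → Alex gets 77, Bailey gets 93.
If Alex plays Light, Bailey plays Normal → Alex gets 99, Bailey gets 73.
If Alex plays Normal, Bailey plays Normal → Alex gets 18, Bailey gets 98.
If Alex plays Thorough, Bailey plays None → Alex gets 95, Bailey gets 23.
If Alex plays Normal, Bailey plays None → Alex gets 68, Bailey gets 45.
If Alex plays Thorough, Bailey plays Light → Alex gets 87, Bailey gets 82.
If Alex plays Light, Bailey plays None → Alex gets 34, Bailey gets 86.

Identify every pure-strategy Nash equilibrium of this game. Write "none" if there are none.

Alex against None: payoffs 34, 68, 95 → best response Thorough.
Alex against Light: payoffs 77, 61, 87 → best response Thorough.
Alex against Normal: payoffs 99, 18, 51 → best response Light.
Bailey against Light: payoffs 86, 93, 73 → best response Light.
Bailey against Normal: payoffs 45, 17, 98 → best response Normal.
Bailey against Thorough: payoffs 23, 82, 19 → best response Light.
Mutual best responses: (Thorough, Light).

The unique pure-strategy Nash equilibrium is (Thorough, Light).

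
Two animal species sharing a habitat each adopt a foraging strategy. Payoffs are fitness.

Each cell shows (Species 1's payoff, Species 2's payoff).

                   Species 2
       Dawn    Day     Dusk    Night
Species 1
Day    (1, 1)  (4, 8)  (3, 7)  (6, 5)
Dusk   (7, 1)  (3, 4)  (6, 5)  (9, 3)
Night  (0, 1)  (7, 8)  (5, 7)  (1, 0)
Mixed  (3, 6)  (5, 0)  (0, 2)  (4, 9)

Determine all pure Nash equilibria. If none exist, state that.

The pure Nash equilibria are (Dusk, Dusk), (Night, Day).

Species 1 against Dawn: payoffs 1, 7, 0, 3 → best response Dusk.
Species 1 against Day: payoffs 4, 3, 7, 5 → best response Night.
Species 1 against Dusk: payoffs 3, 6, 5, 0 → best response Dusk.
Species 1 against Night: payoffs 6, 9, 1, 4 → best response Dusk.
Species 2 against Day: payoffs 1, 8, 7, 5 → best response Day.
Species 2 against Dusk: payoffs 1, 4, 5, 3 → best response Dusk.
Species 2 against Night: payoffs 1, 8, 7, 0 → best response Day.
Species 2 against Mixed: payoffs 6, 0, 2, 9 → best response Night.
Mutual best responses: (Dusk, Dusk); (Night, Day).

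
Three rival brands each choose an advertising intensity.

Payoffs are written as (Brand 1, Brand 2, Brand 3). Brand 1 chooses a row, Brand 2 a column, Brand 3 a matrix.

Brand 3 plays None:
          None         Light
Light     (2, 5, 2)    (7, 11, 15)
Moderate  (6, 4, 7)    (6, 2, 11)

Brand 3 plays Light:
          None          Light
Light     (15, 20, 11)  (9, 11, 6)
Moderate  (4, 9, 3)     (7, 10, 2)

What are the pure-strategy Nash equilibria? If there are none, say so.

Brand 1 against (None, None): payoffs 2, 6 → best response Moderate.
Brand 1 against (None, Light): payoffs 15, 4 → best response Light.
Brand 1 against (Light, None): payoffs 7, 6 → best response Light.
Brand 1 against (Light, Light): payoffs 9, 7 → best response Light.
Brand 2 against (Light, None): payoffs 5, 11 → best response Light.
Brand 2 against (Light, Light): payoffs 20, 11 → best response None.
Brand 2 against (Moderate, None): payoffs 4, 2 → best response None.
Brand 2 against (Moderate, Light): payoffs 9, 10 → best response Light.
Brand 3 against (Light, None): payoffs 2, 11 → best response Light.
Brand 3 against (Light, Light): payoffs 15, 6 → best response None.
Brand 3 against (Moderate, None): payoffs 7, 3 → best response None.
Brand 3 against (Moderate, Light): payoffs 11, 2 → best response None.
Mutual best responses: (Light, None, Light); (Light, Light, None); (Moderate, None, None).

The pure Nash equilibria are (Light, None, Light) and (Light, Light, None) and (Moderate, None, None).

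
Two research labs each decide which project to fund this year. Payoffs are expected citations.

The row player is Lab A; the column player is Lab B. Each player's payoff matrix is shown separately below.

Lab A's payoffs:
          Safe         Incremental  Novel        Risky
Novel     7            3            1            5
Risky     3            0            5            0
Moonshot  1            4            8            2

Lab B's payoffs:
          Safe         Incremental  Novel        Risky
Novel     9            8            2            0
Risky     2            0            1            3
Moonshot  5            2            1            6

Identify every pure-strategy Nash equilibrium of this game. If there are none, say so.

(Novel, Safe)

Lab A against Safe: payoffs 7, 3, 1 → best response Novel.
Lab A against Incremental: payoffs 3, 0, 4 → best response Moonshot.
Lab A against Novel: payoffs 1, 5, 8 → best response Moonshot.
Lab A against Risky: payoffs 5, 0, 2 → best response Novel.
Lab B against Novel: payoffs 9, 8, 2, 0 → best response Safe.
Lab B against Risky: payoffs 2, 0, 1, 3 → best response Risky.
Lab B against Moonshot: payoffs 5, 2, 1, 6 → best response Risky.
Mutual best responses: (Novel, Safe).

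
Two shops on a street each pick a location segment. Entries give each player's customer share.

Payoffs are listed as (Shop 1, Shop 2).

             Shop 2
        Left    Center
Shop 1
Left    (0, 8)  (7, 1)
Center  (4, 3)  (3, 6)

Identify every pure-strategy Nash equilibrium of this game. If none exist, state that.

(Left, Left): Shop 1 can switch to Center (0 → 4). Not NE.
(Left, Center): Shop 2 can switch to Left (1 → 8). Not NE.
(Center, Left): Shop 2 can switch to Center (3 → 6). Not NE.
(Center, Center): Shop 1 can switch to Left (3 → 7). Not NE.

There is no pure-strategy Nash equilibrium.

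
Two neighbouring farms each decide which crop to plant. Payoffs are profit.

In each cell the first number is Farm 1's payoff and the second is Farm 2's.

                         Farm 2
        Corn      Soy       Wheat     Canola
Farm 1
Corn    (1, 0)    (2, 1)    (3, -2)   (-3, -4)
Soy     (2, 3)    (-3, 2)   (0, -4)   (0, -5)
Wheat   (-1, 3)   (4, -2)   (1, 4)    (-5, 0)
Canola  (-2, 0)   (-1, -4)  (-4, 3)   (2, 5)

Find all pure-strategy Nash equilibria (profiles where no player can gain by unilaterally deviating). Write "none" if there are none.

The pure Nash equilibria are (Soy, Corn); (Canola, Canola).

(Corn, Corn): Farm 1 can switch to Soy (1 → 2). Not NE.
(Corn, Soy): Farm 1 can switch to Wheat (2 → 4). Not NE.
(Corn, Wheat): Farm 2 can switch to Corn (-2 → 0). Not NE.
(Corn, Canola): Farm 1 can switch to Soy (-3 → 0). Not NE.
(Soy, Corn): Farm 1 gets 2, best alternative 1; Farm 2 gets 3, best alternative 2. No profitable deviation — NE.
(Soy, Soy): Farm 1 can switch to Corn (-3 → 2). Not NE.
(Soy, Wheat): Farm 1 can switch to Corn (0 → 3). Not NE.
(Soy, Canola): Farm 1 can switch to Canola (0 → 2). Not NE.
(Wheat, Corn): Farm 1 can switch to Corn (-1 → 1). Not NE.
(Wheat, Soy): Farm 2 can switch to Corn (-2 → 3). Not NE.
(Wheat, Wheat): Farm 1 can switch to Corn (1 → 3). Not NE.
(Canola, Canola): Farm 1 gets 2, best alternative 0; Farm 2 gets 5, best alternative 3. No profitable deviation — NE.
(The remaining 4 profiles each have a profitable deviation by the same check.)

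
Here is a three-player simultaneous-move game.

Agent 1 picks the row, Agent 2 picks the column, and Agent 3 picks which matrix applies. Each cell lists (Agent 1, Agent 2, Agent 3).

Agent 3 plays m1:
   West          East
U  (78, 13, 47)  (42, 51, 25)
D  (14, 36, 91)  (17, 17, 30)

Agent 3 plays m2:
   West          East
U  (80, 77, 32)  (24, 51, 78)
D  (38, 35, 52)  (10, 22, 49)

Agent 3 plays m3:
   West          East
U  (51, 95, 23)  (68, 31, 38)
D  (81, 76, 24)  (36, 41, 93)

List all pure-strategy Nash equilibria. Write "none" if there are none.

No pure-strategy Nash equilibrium.

For each player, find the best response to each opponent profile; mutual best responses are the pure NE.
Agent 1 against (West, m1): payoffs 78, 14 → best response U.
Agent 1 against (West, m2): payoffs 80, 38 → best response U.
Agent 1 against (West, m3): payoffs 51, 81 → best response D.
Agent 1 against (East, m1): payoffs 42, 17 → best response U.
Agent 1 against (East, m2): payoffs 24, 10 → best response U.
Agent 1 against (East, m3): payoffs 68, 36 → best response U.
Agent 2 against (U, m1): payoffs 13, 51 → best response East.
Agent 2 against (U, m2): payoffs 77, 51 → best response West.
Agent 2 against (U, m3): payoffs 95, 31 → best response West.
Agent 2 against (D, m1): payoffs 36, 17 → best response West.
Agent 2 against (D, m2): payoffs 35, 22 → best response West.
Agent 2 against (D, m3): payoffs 76, 41 → best response West.
Agent 3 against (U, West): payoffs 47, 32, 23 → best response m1.
Agent 3 against (U, East): payoffs 25, 78, 38 → best response m2.
Agent 3 against (D, West): payoffs 91, 52, 24 → best response m1.
Agent 3 against (D, East): payoffs 30, 49, 93 → best response m3.
No profile is a mutual best response for all players.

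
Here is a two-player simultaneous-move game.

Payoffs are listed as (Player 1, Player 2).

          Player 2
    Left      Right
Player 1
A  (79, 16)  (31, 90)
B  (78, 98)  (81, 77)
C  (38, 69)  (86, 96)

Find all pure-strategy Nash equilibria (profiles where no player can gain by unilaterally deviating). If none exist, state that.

Pure NE: (C, Right)

Mark each player's best response to every combination of opponents' strategies; a profile where every player is best-responding is a pure Nash equilibrium.
Player 1 against Left: payoffs 79, 78, 38 → best response A.
Player 1 against Right: payoffs 31, 81, 86 → best response C.
Player 2 against A: payoffs 16, 90 → best response Right.
Player 2 against B: payoffs 98, 77 → best response Left.
Player 2 against C: payoffs 69, 96 → best response Right.
Mutual best responses: (C, Right).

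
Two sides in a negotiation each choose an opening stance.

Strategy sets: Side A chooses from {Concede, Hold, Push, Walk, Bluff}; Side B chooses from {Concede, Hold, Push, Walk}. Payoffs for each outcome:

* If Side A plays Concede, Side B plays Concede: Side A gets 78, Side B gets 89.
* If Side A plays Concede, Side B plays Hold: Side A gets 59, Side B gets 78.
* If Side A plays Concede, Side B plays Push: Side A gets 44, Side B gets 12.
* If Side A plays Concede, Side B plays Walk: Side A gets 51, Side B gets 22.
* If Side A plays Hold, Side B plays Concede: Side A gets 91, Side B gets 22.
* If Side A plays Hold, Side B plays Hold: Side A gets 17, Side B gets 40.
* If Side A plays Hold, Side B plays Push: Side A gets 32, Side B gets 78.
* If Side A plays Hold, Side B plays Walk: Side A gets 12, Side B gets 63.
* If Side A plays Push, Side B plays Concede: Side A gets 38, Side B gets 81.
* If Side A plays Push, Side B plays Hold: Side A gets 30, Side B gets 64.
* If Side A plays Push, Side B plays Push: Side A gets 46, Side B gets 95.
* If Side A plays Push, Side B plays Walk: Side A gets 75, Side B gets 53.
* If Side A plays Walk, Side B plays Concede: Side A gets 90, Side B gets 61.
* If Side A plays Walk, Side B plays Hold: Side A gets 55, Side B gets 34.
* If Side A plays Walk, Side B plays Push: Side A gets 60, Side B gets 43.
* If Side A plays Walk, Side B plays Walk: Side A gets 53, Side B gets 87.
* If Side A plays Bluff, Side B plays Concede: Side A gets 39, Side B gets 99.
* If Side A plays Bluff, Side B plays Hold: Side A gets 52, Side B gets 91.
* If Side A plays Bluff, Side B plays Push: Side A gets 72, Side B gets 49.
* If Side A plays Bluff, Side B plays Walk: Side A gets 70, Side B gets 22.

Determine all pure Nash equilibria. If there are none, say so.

(Concede, Concede): Side A can switch to Hold (78 → 91). Not NE.
(Concede, Hold): Side B can switch to Concede (78 → 89). Not NE.
(Concede, Push): Side A can switch to Push (44 → 46). Not NE.
(Concede, Walk): Side A can switch to Push (51 → 75). Not NE.
(Hold, Concede): Side B can switch to Hold (22 → 40). Not NE.
(Hold, Hold): Side A can switch to Concede (17 → 59). Not NE.
(The remaining 14 profiles each have a profitable deviation by the same check.)

none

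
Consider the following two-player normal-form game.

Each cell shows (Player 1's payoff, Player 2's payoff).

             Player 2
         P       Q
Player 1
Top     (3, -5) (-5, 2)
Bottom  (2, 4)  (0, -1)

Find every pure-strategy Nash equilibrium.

For each strategy profile, look for a profitable unilateral deviation.
(Top, P): Player 2 can switch to Q (-5 → 2). Not NE.
(Top, Q): Player 1 can switch to Bottom (-5 → 0). Not NE.
(Bottom, P): Player 1 can switch to Top (2 → 3). Not NE.
(Bottom, Q): Player 2 can switch to P (-1 → 4). Not NE.

No pure-strategy Nash equilibrium.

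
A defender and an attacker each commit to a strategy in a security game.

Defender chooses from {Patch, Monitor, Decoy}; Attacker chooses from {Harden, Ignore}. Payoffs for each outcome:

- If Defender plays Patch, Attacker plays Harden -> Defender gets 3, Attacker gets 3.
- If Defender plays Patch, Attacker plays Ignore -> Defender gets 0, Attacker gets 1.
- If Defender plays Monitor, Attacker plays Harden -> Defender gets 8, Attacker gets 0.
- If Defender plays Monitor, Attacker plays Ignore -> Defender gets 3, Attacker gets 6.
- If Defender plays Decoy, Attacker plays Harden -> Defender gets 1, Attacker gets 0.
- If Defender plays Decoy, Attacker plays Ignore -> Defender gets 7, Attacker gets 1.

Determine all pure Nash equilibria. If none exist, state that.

Defender against Harden: payoffs 3, 8, 1 → best response Monitor.
Defender against Ignore: payoffs 0, 3, 7 → best response Decoy.
Attacker against Patch: payoffs 3, 1 → best response Harden.
Attacker against Monitor: payoffs 0, 6 → best response Ignore.
Attacker against Decoy: payoffs 0, 1 → best response Ignore.
Mutual best responses: (Decoy, Ignore).

Pure NE: (Decoy, Ignore)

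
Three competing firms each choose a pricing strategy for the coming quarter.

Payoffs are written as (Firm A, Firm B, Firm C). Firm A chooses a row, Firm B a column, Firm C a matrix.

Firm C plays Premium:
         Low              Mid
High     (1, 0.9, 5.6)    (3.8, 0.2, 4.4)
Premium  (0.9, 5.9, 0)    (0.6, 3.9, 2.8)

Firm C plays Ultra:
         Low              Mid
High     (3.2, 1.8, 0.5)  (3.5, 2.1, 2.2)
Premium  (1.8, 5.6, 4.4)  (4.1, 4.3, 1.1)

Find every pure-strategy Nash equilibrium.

(High, Low, Premium)

(High, Low, Premium): Firm A gets 1, best alternative 0.9; Firm B gets 0.9, best alternative 0.2; Firm C gets 5.6, best alternative 0.5. No profitable deviation — NE.
(High, Low, Ultra): Firm B can switch to Mid (1.8 → 2.1). Not NE.
(High, Mid, Premium): Firm B can switch to Low (0.2 → 0.9). Not NE.
(High, Mid, Ultra): Firm A can switch to Premium (3.5 → 4.1). Not NE.
(Premium, Low, Premium): Firm A can switch to High (0.9 → 1). Not NE.
(Premium, Low, Ultra): Firm A can switch to High (1.8 → 3.2). Not NE.
(Premium, Mid, Premium): Firm A can switch to High (0.6 → 3.8). Not NE.
(Premium, Mid, Ultra): Firm B can switch to Low (4.3 → 5.6). Not NE.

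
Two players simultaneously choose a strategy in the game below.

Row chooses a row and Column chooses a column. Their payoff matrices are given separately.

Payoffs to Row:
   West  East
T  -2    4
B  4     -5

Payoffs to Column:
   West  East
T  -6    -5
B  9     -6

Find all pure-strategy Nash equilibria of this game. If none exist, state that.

Row against West: payoffs -2, 4 → best response B.
Row against East: payoffs 4, -5 → best response T.
Column against T: payoffs -6, -5 → best response East.
Column against B: payoffs 9, -6 → best response West.
Mutual best responses: (T, East); (B, West).

(T, East); (B, West)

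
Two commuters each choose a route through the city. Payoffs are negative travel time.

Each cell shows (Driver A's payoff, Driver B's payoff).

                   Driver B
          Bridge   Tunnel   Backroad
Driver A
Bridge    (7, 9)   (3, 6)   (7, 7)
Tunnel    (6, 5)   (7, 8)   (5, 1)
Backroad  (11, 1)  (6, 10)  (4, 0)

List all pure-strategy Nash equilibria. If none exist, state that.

Driver A against Bridge: payoffs 7, 6, 11 → best response Backroad.
Driver A against Tunnel: payoffs 3, 7, 6 → best response Tunnel.
Driver A against Backroad: payoffs 7, 5, 4 → best response Bridge.
Driver B against Bridge: payoffs 9, 6, 7 → best response Bridge.
Driver B against Tunnel: payoffs 5, 8, 1 → best response Tunnel.
Driver B against Backroad: payoffs 1, 10, 0 → best response Tunnel.
Mutual best responses: (Tunnel, Tunnel).

The unique pure-strategy Nash equilibrium is (Tunnel, Tunnel).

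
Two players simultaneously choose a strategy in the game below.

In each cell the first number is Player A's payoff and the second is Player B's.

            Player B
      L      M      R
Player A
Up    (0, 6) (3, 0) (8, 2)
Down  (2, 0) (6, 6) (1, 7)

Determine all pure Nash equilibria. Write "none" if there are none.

Check each profile: it is a Nash equilibrium iff no player can strictly gain by switching unilaterally.
(Up, L): Player A can switch to Down (0 → 2). Not NE.
(Up, M): Player A can switch to Down (3 → 6). Not NE.
(Up, R): Player B can switch to L (2 → 6). Not NE.
(Down, L): Player B can switch to M (0 → 6). Not NE.
(Down, M): Player B can switch to R (6 → 7). Not NE.
(Down, R): Player A can switch to Up (1 → 8). Not NE.

No pure-strategy Nash equilibrium.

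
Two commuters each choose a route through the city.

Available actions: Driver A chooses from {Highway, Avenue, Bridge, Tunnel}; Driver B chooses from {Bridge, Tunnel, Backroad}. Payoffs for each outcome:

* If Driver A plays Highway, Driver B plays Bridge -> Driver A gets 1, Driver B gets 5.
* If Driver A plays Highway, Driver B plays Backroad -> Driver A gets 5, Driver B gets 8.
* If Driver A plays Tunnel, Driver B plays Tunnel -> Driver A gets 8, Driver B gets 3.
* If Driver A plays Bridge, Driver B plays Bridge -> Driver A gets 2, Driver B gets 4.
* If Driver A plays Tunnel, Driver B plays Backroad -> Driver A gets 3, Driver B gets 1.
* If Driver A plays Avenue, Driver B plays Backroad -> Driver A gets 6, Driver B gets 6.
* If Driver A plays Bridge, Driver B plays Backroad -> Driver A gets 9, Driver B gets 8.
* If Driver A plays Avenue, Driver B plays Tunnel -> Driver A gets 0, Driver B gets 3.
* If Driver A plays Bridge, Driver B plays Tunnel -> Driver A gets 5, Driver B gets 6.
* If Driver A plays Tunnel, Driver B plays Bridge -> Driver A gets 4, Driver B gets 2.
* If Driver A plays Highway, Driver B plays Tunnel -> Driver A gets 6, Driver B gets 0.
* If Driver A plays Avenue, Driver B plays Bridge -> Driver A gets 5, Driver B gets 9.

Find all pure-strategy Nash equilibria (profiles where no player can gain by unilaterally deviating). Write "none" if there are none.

Pure-strategy Nash equilibria: (Avenue, Bridge); (Bridge, Backroad); (Tunnel, Tunnel)

Check each profile: it is a Nash equilibrium iff no player can strictly gain by switching unilaterally.
(Highway, Bridge): Driver A can switch to Avenue (1 → 5). Not NE.
(Highway, Tunnel): Driver A can switch to Tunnel (6 → 8). Not NE.
(Highway, Backroad): Driver A can switch to Avenue (5 → 6). Not NE.
(Avenue, Bridge): Driver A gets 5, best alternative 4; Driver B gets 9, best alternative 6. No profitable deviation — NE.
(Avenue, Tunnel): Driver A can switch to Highway (0 → 6). Not NE.
(Avenue, Backroad): Driver A can switch to Bridge (6 → 9). Not NE.
(Bridge, Bridge): Driver A can switch to Avenue (2 → 5). Not NE.
(Bridge, Tunnel): Driver A can switch to Highway (5 → 6). Not NE.
(Bridge, Backroad): Driver A gets 9, best alternative 6; Driver B gets 8, best alternative 6. No profitable deviation — NE.
(Tunnel, Bridge): Driver A can switch to Avenue (4 → 5). Not NE.
(Tunnel, Tunnel): Driver A gets 8, best alternative 6; Driver B gets 3, best alternative 2. No profitable deviation — NE.
(Tunnel, Backroad): Driver A can switch to Highway (3 → 5). Not NE.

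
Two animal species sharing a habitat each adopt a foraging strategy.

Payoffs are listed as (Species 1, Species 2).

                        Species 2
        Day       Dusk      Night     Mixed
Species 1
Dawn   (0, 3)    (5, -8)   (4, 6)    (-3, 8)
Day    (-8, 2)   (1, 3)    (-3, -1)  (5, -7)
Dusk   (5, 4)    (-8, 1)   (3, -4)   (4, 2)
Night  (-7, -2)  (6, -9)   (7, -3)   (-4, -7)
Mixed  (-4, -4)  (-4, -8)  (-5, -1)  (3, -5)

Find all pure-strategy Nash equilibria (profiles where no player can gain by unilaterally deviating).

Check each profile: it is a Nash equilibrium iff no player can strictly gain by switching unilaterally.
(Dawn, Day): Species 1 can switch to Dusk (0 → 5). Not NE.
(Dawn, Dusk): Species 1 can switch to Night (5 → 6). Not NE.
(Dawn, Night): Species 1 can switch to Night (4 → 7). Not NE.
(Dawn, Mixed): Species 1 can switch to Day (-3 → 5). Not NE.
(Day, Day): Species 1 can switch to Dawn (-8 → 0). Not NE.
(Day, Dusk): Species 1 can switch to Dawn (1 → 5). Not NE.
(Day, Night): Species 1 can switch to Dawn (-3 → 4). Not NE.
(Day, Mixed): Species 2 can switch to Day (-7 → 2). Not NE.
(Dusk, Day): Species 1 gets 5, best alternative 0; Species 2 gets 4, best alternative 2. No profitable deviation — NE.
(Dusk, Dusk): Species 1 can switch to Dawn (-8 → 5). Not NE.
(Dusk, Night): Species 1 can switch to Dawn (3 → 4). Not NE.
(Dusk, Mixed): Species 1 can switch to Day (4 → 5). Not NE.
(Night, Day): Species 1 can switch to Dawn (-7 → 0). Not NE.
(The remaining 7 profiles each have a profitable deviation by the same check.)

(Dusk, Day)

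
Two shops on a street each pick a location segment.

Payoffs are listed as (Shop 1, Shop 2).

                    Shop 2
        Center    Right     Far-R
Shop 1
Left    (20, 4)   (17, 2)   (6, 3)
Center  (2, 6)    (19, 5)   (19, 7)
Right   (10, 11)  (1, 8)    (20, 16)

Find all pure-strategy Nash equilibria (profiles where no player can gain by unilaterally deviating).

The pure Nash equilibria are (Left, Center), (Right, Far-R).

Shop 1 against Center: payoffs 20, 2, 10 → best response Left.
Shop 1 against Right: payoffs 17, 19, 1 → best response Center.
Shop 1 against Far-R: payoffs 6, 19, 20 → best response Right.
Shop 2 against Left: payoffs 4, 2, 3 → best response Center.
Shop 2 against Center: payoffs 6, 5, 7 → best response Far-R.
Shop 2 against Right: payoffs 11, 8, 16 → best response Far-R.
Mutual best responses: (Left, Center); (Right, Far-R).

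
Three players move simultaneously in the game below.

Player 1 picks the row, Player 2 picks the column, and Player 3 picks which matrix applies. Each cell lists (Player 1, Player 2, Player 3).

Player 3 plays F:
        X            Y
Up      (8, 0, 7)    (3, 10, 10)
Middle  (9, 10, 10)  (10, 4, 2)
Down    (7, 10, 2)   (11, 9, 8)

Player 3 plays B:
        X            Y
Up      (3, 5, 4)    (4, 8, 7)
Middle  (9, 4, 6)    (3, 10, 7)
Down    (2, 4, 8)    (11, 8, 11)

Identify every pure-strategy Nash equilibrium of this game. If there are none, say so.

Mark each player's best response to every combination of opponents' strategies; a profile where every player is best-responding is a pure Nash equilibrium.
Player 1 against (X, F): payoffs 8, 9, 7 → best response Middle.
Player 1 against (X, B): payoffs 3, 9, 2 → best response Middle.
Player 1 against (Y, F): payoffs 3, 10, 11 → best response Down.
Player 1 against (Y, B): payoffs 4, 3, 11 → best response Down.
Player 2 against (Up, F): payoffs 0, 10 → best response Y.
Player 2 against (Up, B): payoffs 5, 8 → best response Y.
Player 2 against (Middle, F): payoffs 10, 4 → best response X.
Player 2 against (Middle, B): payoffs 4, 10 → best response Y.
Player 2 against (Down, F): payoffs 10, 9 → best response X.
Player 2 against (Down, B): payoffs 4, 8 → best response Y.
Player 3 against (Up, X): payoffs 7, 4 → best response F.
Player 3 against (Up, Y): payoffs 10, 7 → best response F.
Player 3 against (Middle, X): payoffs 10, 6 → best response F.
Player 3 against (Middle, Y): payoffs 2, 7 → best response B.
Player 3 against (Down, X): payoffs 2, 8 → best response B.
Player 3 against (Down, Y): payoffs 8, 11 → best response B.
Mutual best responses: (Middle, X, F); (Down, Y, B).

(Middle, X, F); (Down, Y, B)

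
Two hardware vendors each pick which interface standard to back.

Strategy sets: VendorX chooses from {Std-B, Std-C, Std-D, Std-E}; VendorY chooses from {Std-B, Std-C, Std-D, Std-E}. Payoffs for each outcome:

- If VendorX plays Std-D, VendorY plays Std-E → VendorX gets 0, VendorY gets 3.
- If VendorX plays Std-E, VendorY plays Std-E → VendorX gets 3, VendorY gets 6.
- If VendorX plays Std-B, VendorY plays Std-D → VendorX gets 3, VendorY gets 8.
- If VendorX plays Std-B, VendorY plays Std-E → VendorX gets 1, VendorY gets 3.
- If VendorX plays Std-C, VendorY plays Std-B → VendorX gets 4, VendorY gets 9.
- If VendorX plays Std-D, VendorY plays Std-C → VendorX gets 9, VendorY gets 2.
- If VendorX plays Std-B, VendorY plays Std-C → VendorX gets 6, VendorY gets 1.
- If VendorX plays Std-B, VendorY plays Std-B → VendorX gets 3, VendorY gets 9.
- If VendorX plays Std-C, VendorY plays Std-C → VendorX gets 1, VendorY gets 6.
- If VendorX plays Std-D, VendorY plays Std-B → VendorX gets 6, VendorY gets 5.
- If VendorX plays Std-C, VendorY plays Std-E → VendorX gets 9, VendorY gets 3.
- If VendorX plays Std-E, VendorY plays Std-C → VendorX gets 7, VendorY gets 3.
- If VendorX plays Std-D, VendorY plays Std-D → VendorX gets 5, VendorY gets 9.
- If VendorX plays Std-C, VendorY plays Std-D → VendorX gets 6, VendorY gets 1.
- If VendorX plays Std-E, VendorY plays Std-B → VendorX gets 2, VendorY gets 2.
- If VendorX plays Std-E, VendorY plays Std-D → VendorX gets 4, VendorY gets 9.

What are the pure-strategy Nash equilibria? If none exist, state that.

(Std-B, Std-B): VendorX can switch to Std-C (3 → 4). Not NE.
(Std-B, Std-C): VendorX can switch to Std-D (6 → 9). Not NE.
(Std-B, Std-D): VendorX can switch to Std-C (3 → 6). Not NE.
(Std-B, Std-E): VendorX can switch to Std-C (1 → 9). Not NE.
(Std-C, Std-B): VendorX can switch to Std-D (4 → 6). Not NE.
(Std-C, Std-C): VendorX can switch to Std-B (1 → 6). Not NE.
(Std-C, Std-D): VendorY can switch to Std-B (1 → 9). Not NE.
(Std-C, Std-E): VendorY can switch to Std-B (3 → 9). Not NE.
(Std-D, Std-B): VendorY can switch to Std-D (5 → 9). Not NE.
(Std-D, Std-C): VendorY can switch to Std-B (2 → 5). Not NE.
(The remaining 6 profiles each have a profitable deviation by the same check.)

No pure-strategy Nash equilibrium.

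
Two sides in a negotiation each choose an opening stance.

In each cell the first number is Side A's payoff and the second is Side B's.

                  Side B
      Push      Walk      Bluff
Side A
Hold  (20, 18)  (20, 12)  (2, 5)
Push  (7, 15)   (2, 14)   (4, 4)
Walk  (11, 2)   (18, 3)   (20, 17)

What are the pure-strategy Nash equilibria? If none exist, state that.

Side A against Push: payoffs 20, 7, 11 → best response Hold.
Side A against Walk: payoffs 20, 2, 18 → best response Hold.
Side A against Bluff: payoffs 2, 4, 20 → best response Walk.
Side B against Hold: payoffs 18, 12, 5 → best response Push.
Side B against Push: payoffs 15, 14, 4 → best response Push.
Side B against Walk: payoffs 2, 3, 17 → best response Bluff.
Mutual best responses: (Hold, Push); (Walk, Bluff).

The pure Nash equilibria are (Hold, Push), (Walk, Bluff).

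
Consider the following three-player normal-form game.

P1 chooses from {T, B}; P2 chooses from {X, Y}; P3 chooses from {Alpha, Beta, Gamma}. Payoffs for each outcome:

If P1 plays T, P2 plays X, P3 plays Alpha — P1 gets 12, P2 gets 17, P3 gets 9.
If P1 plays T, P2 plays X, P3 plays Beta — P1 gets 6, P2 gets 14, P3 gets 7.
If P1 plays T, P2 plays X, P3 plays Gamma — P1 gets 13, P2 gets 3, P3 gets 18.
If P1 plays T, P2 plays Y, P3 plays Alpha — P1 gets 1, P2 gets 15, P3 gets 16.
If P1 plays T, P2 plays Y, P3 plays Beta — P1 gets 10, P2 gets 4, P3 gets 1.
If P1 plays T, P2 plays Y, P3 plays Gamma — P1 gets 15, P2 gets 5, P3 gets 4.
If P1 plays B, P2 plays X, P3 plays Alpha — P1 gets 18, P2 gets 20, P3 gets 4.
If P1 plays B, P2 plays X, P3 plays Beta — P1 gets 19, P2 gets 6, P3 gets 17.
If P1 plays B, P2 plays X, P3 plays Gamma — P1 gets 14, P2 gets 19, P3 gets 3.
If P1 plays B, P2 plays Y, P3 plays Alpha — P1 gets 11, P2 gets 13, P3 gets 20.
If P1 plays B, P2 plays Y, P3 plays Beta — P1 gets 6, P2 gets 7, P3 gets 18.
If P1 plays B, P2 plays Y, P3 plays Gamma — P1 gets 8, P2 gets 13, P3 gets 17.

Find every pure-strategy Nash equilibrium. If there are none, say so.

P1 against (X, Alpha): payoffs 12, 18 → best response B.
P1 against (X, Beta): payoffs 6, 19 → best response B.
P1 against (X, Gamma): payoffs 13, 14 → best response B.
P1 against (Y, Alpha): payoffs 1, 11 → best response B.
P1 against (Y, Beta): payoffs 10, 6 → best response T.
P1 against (Y, Gamma): payoffs 15, 8 → best response T.
P2 against (T, Alpha): payoffs 17, 15 → best response X.
P2 against (T, Beta): payoffs 14, 4 → best response X.
P2 against (T, Gamma): payoffs 3, 5 → best response Y.
P2 against (B, Alpha): payoffs 20, 13 → best response X.
P2 against (B, Beta): payoffs 6, 7 → best response Y.
P2 against (B, Gamma): payoffs 19, 13 → best response X.
P3 against (T, X): payoffs 9, 7, 18 → best response Gamma.
P3 against (T, Y): payoffs 16, 1, 4 → best response Alpha.
P3 against (B, X): payoffs 4, 17, 3 → best response Beta.
P3 against (B, Y): payoffs 20, 18, 17 → best response Alpha.
No profile is a mutual best response for all players.

There is no pure-strategy Nash equilibrium.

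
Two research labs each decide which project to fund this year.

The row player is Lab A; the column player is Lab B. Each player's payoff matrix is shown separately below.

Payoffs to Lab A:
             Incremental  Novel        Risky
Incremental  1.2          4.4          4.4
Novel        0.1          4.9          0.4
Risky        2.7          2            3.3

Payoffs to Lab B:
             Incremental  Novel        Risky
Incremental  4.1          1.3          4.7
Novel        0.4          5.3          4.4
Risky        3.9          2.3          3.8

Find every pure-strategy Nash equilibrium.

The pure Nash equilibria are (Incremental, Risky), (Novel, Novel), (Risky, Incremental).

For each player, find the best response to each opponent profile; mutual best responses are the pure NE.
Lab A against Incremental: payoffs 1.2, 0.1, 2.7 → best response Risky.
Lab A against Novel: payoffs 4.4, 4.9, 2 → best response Novel.
Lab A against Risky: payoffs 4.4, 0.4, 3.3 → best response Incremental.
Lab B against Incremental: payoffs 4.1, 1.3, 4.7 → best response Risky.
Lab B against Novel: payoffs 0.4, 5.3, 4.4 → best response Novel.
Lab B against Risky: payoffs 3.9, 2.3, 3.8 → best response Incremental.
Mutual best responses: (Incremental, Risky); (Novel, Novel); (Risky, Incremental).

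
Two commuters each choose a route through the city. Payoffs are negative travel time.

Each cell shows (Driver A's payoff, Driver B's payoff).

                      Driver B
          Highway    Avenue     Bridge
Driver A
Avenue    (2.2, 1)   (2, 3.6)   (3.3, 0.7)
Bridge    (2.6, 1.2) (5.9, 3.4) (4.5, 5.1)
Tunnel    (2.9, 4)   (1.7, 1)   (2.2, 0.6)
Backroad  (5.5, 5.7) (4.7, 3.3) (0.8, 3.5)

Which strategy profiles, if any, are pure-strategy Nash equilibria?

Pure-strategy Nash equilibria: (Bridge, Bridge) and (Backroad, Highway)

Driver A against Highway: payoffs 2.2, 2.6, 2.9, 5.5 → best response Backroad.
Driver A against Avenue: payoffs 2, 5.9, 1.7, 4.7 → best response Bridge.
Driver A against Bridge: payoffs 3.3, 4.5, 2.2, 0.8 → best response Bridge.
Driver B against Avenue: payoffs 1, 3.6, 0.7 → best response Avenue.
Driver B against Bridge: payoffs 1.2, 3.4, 5.1 → best response Bridge.
Driver B against Tunnel: payoffs 4, 1, 0.6 → best response Highway.
Driver B against Backroad: payoffs 5.7, 3.3, 3.5 → best response Highway.
Mutual best responses: (Bridge, Bridge); (Backroad, Highway).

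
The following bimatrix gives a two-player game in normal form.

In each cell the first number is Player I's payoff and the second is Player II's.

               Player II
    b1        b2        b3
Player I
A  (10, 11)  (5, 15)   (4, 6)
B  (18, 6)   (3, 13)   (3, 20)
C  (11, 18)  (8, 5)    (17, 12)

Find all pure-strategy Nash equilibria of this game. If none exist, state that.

For each strategy profile, look for a profitable unilateral deviation.
(A, b1): Player I can switch to B (10 → 18). Not NE.
(A, b2): Player I can switch to C (5 → 8). Not NE.
(A, b3): Player I can switch to C (4 → 17). Not NE.
(B, b1): Player II can switch to b2 (6 → 13). Not NE.
(B, b2): Player I can switch to A (3 → 5). Not NE.
(B, b3): Player I can switch to A (3 → 4). Not NE.
(The remaining 3 profiles each have a profitable deviation by the same check.)

none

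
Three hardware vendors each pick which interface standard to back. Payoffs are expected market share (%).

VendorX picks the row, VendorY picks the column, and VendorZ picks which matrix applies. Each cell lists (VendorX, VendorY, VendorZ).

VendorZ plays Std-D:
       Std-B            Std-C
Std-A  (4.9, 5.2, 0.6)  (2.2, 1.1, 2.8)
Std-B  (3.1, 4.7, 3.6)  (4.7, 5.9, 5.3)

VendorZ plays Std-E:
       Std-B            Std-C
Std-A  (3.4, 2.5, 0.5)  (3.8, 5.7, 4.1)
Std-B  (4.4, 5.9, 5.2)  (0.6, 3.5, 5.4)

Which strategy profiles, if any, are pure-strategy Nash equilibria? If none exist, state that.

The pure Nash equilibria are (Std-A, Std-B, Std-D); (Std-A, Std-C, Std-E); (Std-B, Std-B, Std-E).

VendorX against (Std-B, Std-D): payoffs 4.9, 3.1 → best response Std-A.
VendorX against (Std-B, Std-E): payoffs 3.4, 4.4 → best response Std-B.
VendorX against (Std-C, Std-D): payoffs 2.2, 4.7 → best response Std-B.
VendorX against (Std-C, Std-E): payoffs 3.8, 0.6 → best response Std-A.
VendorY against (Std-A, Std-D): payoffs 5.2, 1.1 → best response Std-B.
VendorY against (Std-A, Std-E): payoffs 2.5, 5.7 → best response Std-C.
VendorY against (Std-B, Std-D): payoffs 4.7, 5.9 → best response Std-C.
VendorY against (Std-B, Std-E): payoffs 5.9, 3.5 → best response Std-B.
VendorZ against (Std-A, Std-B): payoffs 0.6, 0.5 → best response Std-D.
VendorZ against (Std-A, Std-C): payoffs 2.8, 4.1 → best response Std-E.
VendorZ against (Std-B, Std-B): payoffs 3.6, 5.2 → best response Std-E.
VendorZ against (Std-B, Std-C): payoffs 5.3, 5.4 → best response Std-E.
Mutual best responses: (Std-A, Std-B, Std-D); (Std-A, Std-C, Std-E); (Std-B, Std-B, Std-E).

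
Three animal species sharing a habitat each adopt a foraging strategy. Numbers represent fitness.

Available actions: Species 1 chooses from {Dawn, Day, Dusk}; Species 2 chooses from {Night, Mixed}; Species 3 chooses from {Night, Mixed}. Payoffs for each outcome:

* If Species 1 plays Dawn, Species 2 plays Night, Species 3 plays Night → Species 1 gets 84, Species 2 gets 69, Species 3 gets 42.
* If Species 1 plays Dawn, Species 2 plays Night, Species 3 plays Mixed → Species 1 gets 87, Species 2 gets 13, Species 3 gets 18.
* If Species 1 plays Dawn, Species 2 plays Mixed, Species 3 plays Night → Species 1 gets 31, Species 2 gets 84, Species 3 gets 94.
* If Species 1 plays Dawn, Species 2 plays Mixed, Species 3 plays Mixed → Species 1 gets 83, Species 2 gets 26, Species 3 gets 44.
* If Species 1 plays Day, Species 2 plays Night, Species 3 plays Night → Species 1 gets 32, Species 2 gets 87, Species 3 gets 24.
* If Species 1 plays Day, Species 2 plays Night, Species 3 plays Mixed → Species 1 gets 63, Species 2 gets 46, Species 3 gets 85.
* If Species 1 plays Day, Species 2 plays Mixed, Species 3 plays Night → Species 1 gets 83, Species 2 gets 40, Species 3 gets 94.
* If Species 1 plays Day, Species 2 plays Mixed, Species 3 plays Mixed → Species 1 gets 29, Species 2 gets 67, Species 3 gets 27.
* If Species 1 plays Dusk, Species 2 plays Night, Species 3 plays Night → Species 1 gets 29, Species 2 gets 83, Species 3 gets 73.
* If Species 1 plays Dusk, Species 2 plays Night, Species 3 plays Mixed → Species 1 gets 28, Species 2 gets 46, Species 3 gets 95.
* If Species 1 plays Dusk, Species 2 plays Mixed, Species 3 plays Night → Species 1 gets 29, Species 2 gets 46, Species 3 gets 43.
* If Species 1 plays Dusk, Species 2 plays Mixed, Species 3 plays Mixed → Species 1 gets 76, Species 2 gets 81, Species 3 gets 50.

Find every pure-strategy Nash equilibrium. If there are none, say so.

Mark each player's best response to every combination of opponents' strategies; a profile where every player is best-responding is a pure Nash equilibrium.
Species 1 against (Night, Night): payoffs 84, 32, 29 → best response Dawn.
Species 1 against (Night, Mixed): payoffs 87, 63, 28 → best response Dawn.
Species 1 against (Mixed, Night): payoffs 31, 83, 29 → best response Day.
Species 1 against (Mixed, Mixed): payoffs 83, 29, 76 → best response Dawn.
Species 2 against (Dawn, Night): payoffs 69, 84 → best response Mixed.
Species 2 against (Dawn, Mixed): payoffs 13, 26 → best response Mixed.
Species 2 against (Day, Night): payoffs 87, 40 → best response Night.
Species 2 against (Day, Mixed): payoffs 46, 67 → best response Mixed.
Species 2 against (Dusk, Night): payoffs 83, 46 → best response Night.
Species 2 against (Dusk, Mixed): payoffs 46, 81 → best response Mixed.
Species 3 against (Dawn, Night): payoffs 42, 18 → best response Night.
Species 3 against (Dawn, Mixed): payoffs 94, 44 → best response Night.
Species 3 against (Day, Night): payoffs 24, 85 → best response Mixed.
Species 3 against (Day, Mixed): payoffs 94, 27 → best response Night.
Species 3 against (Dusk, Night): payoffs 73, 95 → best response Mixed.
Species 3 against (Dusk, Mixed): payoffs 43, 50 → best response Mixed.
No profile is a mutual best response for all players.

No pure-strategy Nash equilibrium.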